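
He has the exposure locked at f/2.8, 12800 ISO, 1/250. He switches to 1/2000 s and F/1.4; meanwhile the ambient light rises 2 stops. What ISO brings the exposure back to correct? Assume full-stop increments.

ISO 6400

Scene light: 2 stops brighter.
Shutter speed: 1/250 → 1/500 → 1/1000 → 1/2000 — 3 stops shorter (darker).
Aperture: f/2.8 → f/2 → f/1.4 — 2 stops larger aperture (brighter).
Net so far: 1 stop brighter. ISO: 12800 → 6400.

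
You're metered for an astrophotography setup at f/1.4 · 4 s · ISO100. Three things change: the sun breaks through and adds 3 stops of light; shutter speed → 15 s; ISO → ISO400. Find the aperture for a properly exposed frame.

f/16

Scene light: 3 stops brighter.
Shutter speed: 4 → 8 → 15 — 2 stops slower (brighter).
ISO: 100 → 200 → 400 — 2 stops higher (brighter).
Net so far: 7 stops brighter. Aperture: f/1.4 → f/2 → f/2.8 → f/4 → f/5.6 → f/8 → f/11 → f/16.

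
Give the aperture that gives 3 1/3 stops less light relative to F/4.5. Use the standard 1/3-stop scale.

f/14

Aperture: f/4.5 → f/5 → f/5.6 → f/6.3 → f/7.1 → f/8 → f/9 → f/10 → f/11 → f/13 → f/14 — 3 1/3 stops smaller aperture (darker).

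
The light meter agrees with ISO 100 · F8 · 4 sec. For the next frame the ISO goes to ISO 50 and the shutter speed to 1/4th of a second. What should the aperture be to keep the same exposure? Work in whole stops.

ISO: 100 → 50 — 1 stop dropped (darker).
Shutter speed: 4 → 2 → 1 → 1/2 → 1/4 — 4 stops shorter (darker).
Net change so far: 5 stops darker. Offset with the aperture: f/8 → f/5.6 → f/4 → f/2.8 → f/2 → f/1.4.

f/1.4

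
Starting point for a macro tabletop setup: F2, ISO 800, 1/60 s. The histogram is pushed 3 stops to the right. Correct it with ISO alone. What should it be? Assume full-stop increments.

ISO 100

Overexposed by 3 stops → need 3 stops darker.
ISO: 800 → 400 → 200 → 100.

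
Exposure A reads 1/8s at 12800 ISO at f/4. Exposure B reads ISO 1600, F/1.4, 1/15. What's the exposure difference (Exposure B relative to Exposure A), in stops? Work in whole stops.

Aperture: f/4 → f/2.8 → f/2 → f/1.4 — 3 stops opened up (brighter).
Shutter speed: 1/8 → 1/15 — 1 stop faster (darker).
ISO: 12800 → 6400 → 3200 → 1600 — 3 stops lower (darker).
Net: +3 −1 −3 = −1 stop.

1 stop darker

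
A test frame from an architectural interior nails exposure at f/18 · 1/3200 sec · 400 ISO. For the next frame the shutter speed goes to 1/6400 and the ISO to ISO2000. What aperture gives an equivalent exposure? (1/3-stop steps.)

Shutter speed: 1/3200 → 1/4000 → 1/5000 → 1/6400 — 1 stop faster (darker).
ISO: 400 → 500 → 640 → 800 → 1000 → 1250 → 1600 → 2000 — 2 1/3 stops raised (brighter).
Net change so far: 1 1/3 stops brighter. Offset with the aperture: f/18 → f/20 → f/22 → f/25 → f/29.

f/29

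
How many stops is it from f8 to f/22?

f/8 → f/11 → f/16 → f/22 — count the steps: 3 stops.

3 stops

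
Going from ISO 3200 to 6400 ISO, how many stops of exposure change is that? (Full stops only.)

1 stop

3200 → 6400 — count the steps: 1 stop.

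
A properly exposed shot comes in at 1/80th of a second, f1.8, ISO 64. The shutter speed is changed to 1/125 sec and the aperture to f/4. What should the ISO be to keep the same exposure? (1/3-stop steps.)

Shutter speed: 1/80 → 1/100 → 1/125 — 2/3 stop shorter (darker).
Aperture: f/1.8 → f/2 → f/2.2 → f/2.5 → f/2.8 → f/3.2 → f/3.5 → f/4 — 2 1/3 stops narrower (darker).
Net change so far: 3 stops darker. Offset with the ISO: 64 → 80 → 100 → 125 → 160 → 200 → 250 → 320 → 400 → 500.

ISO 500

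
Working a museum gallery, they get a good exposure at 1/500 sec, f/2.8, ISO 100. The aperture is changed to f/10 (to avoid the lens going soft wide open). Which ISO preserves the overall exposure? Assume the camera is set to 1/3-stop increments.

Aperture: f/2.8 → f/3.2 → f/3.5 → f/4 → f/4.5 → f/5 → f/5.6 → f/6.3 → f/7.1 → f/8 → f/9 → f/10 — 3 2/3 stops narrower (darker).
Need 3 2/3 stops brighter from the ISO: 100 → 125 → 160 → 200 → 250 → 320 → 400 → 500 → 640 → 800 → 1000 → 1250.

ISO 1250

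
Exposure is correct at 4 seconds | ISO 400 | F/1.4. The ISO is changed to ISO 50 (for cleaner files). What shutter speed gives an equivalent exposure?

30 s

ISO: 400 → 200 → 100 → 50 — 3 stops lower (darker).
Need 3 stops brighter from the shutter speed: 4 → 8 → 15 → 30.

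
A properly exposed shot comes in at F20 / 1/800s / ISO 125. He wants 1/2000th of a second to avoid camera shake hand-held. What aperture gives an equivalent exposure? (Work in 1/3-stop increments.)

Shutter speed: 1/800 → 1/1000 → 1/1250 → 1/1600 → 1/2000 — 1 1/3 stops faster (darker).
Need 1 1/3 stops brighter from the aperture: f/20 → f/18 → f/16 → f/14 → f/13.

f/13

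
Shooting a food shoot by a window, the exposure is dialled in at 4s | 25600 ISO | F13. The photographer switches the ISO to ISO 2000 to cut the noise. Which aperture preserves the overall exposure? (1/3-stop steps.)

ISO: 25600 → 20000 → 16000 → 12800 → 10000 → 8000 → 6400 → 5000 → 4000 → 3200 → 2500 → 2000 — 3 2/3 stops dropped (darker).
Need 3 2/3 stops brighter from the aperture: f/13 → f/11 → f/10 → f/9 → f/8 → f/7.1 → f/6.3 → f/5.6 → f/5 → f/4.5 → f/4 → f/3.5.

f/3.5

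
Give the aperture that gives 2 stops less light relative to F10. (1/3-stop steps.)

f/20

Aperture: f/10 → f/11 → f/13 → f/14 → f/16 → f/18 → f/20 — 2 stops stopped down (darker).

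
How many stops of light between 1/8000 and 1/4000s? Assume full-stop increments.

1 stop

1/8000 → 1/4000 — count the steps: 1 stop.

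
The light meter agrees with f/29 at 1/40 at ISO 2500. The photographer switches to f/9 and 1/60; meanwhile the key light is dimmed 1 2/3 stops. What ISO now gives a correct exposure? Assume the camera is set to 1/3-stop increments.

Scene light: 1 2/3 stops darker.
Aperture: f/29 → f/25 → f/22 → f/20 → f/18 → f/16 → f/14 → f/13 → f/11 → f/10 → f/9 — 3 1/3 stops opened up (brighter).
Shutter speed: 1/40 → 1/50 → 1/60 — 2/3 stop shorter (darker).
Net so far: 1 stop brighter. ISO: 2500 → 2000 → 1600 → 1250.

ISO 1250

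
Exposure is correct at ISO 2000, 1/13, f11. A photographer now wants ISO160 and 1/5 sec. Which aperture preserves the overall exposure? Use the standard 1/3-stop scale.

ISO: 2000 → 1600 → 1250 → 1000 → 800 → 640 → 500 → 400 → 320 → 250 → 200 → 160 — 3 2/3 stops dropped (darker).
Shutter speed: 1/13 → 1/10 → 1/8 → 1/6 → 1/5 — 1 1/3 stops longer (brighter).
Net change so far: 2 1/3 stops darker. Offset with the aperture: f/11 → f/10 → f/9 → f/8 → f/7.1 → f/6.3 → f/5.6 → f/5.

f/5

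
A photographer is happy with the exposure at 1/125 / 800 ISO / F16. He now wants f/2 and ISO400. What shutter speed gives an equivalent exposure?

1/4000s

Aperture: f/16 → f/11 → f/8 → f/5.6 → f/4 → f/2.8 → f/2 — 6 stops opened up (brighter).
ISO: 800 → 400 — 1 stop lower (darker).
Net change so far: 5 stops brighter. Offset with the shutter speed: 1/125 → 1/250 → 1/500 → 1/1000 → 1/2000 → 1/4000.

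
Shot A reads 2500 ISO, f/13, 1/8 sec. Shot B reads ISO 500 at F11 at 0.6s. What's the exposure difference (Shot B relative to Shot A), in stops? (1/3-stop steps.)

Aperture: f/13 → f/11 — 1/3 stop wider (brighter).
Shutter speed: 1/8 → 1/6 → 1/5 → 1/4 → 0.3 → 0.4 → 0.5 → 0.6 — 2 1/3 stops slower (brighter).
ISO: 2500 → 2000 → 1600 → 1250 → 1000 → 800 → 640 → 500 — 2 1/3 stops lower (darker).
Net: +1/3 +2 1/3 −2 1/3 = +1/3 stops.

1/3 stop brighter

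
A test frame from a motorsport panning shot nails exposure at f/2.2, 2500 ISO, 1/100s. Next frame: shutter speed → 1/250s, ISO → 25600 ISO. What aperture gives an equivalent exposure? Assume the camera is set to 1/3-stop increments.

f/4.5

Shutter speed: 1/100 → 1/125 → 1/160 → 1/200 → 1/250 — 1 1/3 stops faster (darker).
ISO: 2500 → 3200 → 4000 → 5000 → 6400 → 8000 → 10000 → 12800 → 16000 → 20000 → 25600 — 3 1/3 stops raised (brighter).
Net change so far: 2 stops brighter. Offset with the aperture: f/2.2 → f/2.5 → f/2.8 → f/3.2 → f/3.5 → f/4 → f/4.5.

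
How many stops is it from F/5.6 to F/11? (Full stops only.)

f/5.6 → f/8 → f/11 — count the steps: 2 stops.

2 stops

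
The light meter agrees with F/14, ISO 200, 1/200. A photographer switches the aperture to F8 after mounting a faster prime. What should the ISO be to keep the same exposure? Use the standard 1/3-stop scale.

Aperture: f/14 → f/13 → f/11 → f/10 → f/9 → f/8 — 1 2/3 stops opened up (brighter).
Need 1 2/3 stops darker from the ISO: 200 → 160 → 125 → 100 → 80 → 64.

ISO 64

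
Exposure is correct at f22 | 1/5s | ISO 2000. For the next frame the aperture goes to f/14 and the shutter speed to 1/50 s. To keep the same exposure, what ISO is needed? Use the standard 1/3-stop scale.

Aperture: f/22 → f/20 → f/18 → f/16 → f/14 — 1 1/3 stops larger aperture (brighter).
Shutter speed: 1/5 → 1/6 → 1/8 → 1/10 → 1/13 → 1/15 → 1/20 → 1/25 → 1/30 → 1/40 → 1/50 — 3 1/3 stops faster (darker).
Net change so far: 2 stops darker. Offset with the ISO: 2000 → 2500 → 3200 → 4000 → 5000 → 6400 → 8000.

ISO 8000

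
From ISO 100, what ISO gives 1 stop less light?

ISO: 100 → 50 — 1 stop lower (darker).

ISO 50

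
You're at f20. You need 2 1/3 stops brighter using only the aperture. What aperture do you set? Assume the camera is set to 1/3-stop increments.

Aperture: f/20 → f/18 → f/16 → f/14 → f/13 → f/11 → f/10 → f/9 — 2 1/3 stops larger aperture (brighter).

f/9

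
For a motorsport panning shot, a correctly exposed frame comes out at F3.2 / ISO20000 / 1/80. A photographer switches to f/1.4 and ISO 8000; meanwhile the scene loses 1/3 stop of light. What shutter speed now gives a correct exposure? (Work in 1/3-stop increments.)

Scene light: 1/3 stop darker.
Aperture: f/3.2 → f/2.8 → f/2.5 → f/2.2 → f/2 → f/1.8 → f/1.6 → f/1.4 — 2 1/3 stops wider (brighter).
ISO: 20000 → 16000 → 12800 → 10000 → 8000 — 1 1/3 stops dropped (darker).
Net so far: 2/3 stop brighter. Shutter speed: 1/80 → 1/100 → 1/125.

1/125s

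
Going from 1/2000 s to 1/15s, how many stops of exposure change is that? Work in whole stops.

7 stops

1/2000 → 1/1000 → 1/500 → 1/250 → 1/125 → 1/60 → 1/30 → 1/15 — count the steps: 7 stops.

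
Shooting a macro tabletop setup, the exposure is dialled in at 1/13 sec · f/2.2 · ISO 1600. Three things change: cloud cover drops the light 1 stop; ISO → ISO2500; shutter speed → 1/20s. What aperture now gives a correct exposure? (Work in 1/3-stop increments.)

Scene light: 1 stop darker.
ISO: 1600 → 2000 → 2500 — 2/3 stop higher (brighter).
Shutter speed: 1/13 → 1/15 → 1/20 — 2/3 stop shorter (darker).
Net so far: 1 stop darker. Aperture: f/2.2 → f/2 → f/1.8 → f/1.6.

f/1.6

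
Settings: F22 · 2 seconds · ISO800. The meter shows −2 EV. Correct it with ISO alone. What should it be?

ISO 3200

Underexposed by 2 stops → need 2 stops brighter.
ISO: 800 → 1600 → 3200.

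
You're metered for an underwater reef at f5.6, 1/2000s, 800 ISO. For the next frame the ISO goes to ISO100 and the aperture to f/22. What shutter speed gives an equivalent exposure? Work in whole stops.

ISO: 800 → 400 → 200 → 100 — 3 stops dropped (darker).
Aperture: f/5.6 → f/8 → f/11 → f/16 → f/22 — 4 stops smaller aperture (darker).
Net change so far: 7 stops darker. Offset with the shutter speed: 1/2000 → 1/1000 → 1/500 → 1/250 → 1/125 → 1/60 → 1/30 → 1/15.

1/15s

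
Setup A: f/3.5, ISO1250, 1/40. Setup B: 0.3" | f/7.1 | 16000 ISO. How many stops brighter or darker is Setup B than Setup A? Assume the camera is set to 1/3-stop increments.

5 1/3 stops brighter

Aperture: f/3.5 → f/4 → f/4.5 → f/5 → f/5.6 → f/6.3 → f/7.1 — 2 stops narrower (darker).
Shutter speed: 1/40 → 1/30 → 1/25 → 1/20 → 1/15 → 1/13 → 1/10 → 1/8 → 1/6 → 1/5 → 1/4 → 0.3 — 3 2/3 stops longer (brighter).
ISO: 1250 → 1600 → 2000 → 2500 → 3200 → 4000 → 5000 → 6400 → 8000 → 10000 → 12800 → 16000 — 3 2/3 stops higher (brighter).
Net: −2 +3 2/3 +3 2/3 = +5 1/3 stops.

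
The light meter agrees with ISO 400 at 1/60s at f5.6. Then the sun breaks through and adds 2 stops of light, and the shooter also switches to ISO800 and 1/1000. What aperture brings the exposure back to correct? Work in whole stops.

Scene light: 2 stops brighter.
ISO: 400 → 800 — 1 stop raised (brighter).
Shutter speed: 1/60 → 1/125 → 1/250 → 1/500 → 1/1000 — 4 stops shorter (darker).
Net so far: 1 stop darker. Aperture: f/5.6 → f/4.

f/4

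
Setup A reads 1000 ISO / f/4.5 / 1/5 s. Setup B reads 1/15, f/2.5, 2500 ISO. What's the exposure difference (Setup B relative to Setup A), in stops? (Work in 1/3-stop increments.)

1 1/3 stops brighter

Aperture: f/4.5 → f/4 → f/3.5 → f/3.2 → f/2.8 → f/2.5 — 1 2/3 stops larger aperture (brighter).
Shutter speed: 1/5 → 1/6 → 1/8 → 1/10 → 1/13 → 1/15 — 1 2/3 stops shorter (darker).
ISO: 1000 → 1250 → 1600 → 2000 → 2500 — 1 1/3 stops higher (brighter).
Net: +1 2/3 −1 2/3 +1 1/3 = +1 1/3 stops.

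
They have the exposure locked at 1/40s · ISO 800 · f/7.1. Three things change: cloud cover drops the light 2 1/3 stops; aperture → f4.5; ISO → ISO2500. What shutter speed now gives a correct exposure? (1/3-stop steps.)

Scene light: 2 1/3 stops darker.
Aperture: f/7.1 → f/6.3 → f/5.6 → f/5 → f/4.5 — 1 1/3 stops wider (brighter).
ISO: 800 → 1000 → 1250 → 1600 → 2000 → 2500 — 1 2/3 stops raised (brighter).
Net so far: 2/3 stop brighter. Shutter speed: 1/40 → 1/50 → 1/60.

1/60s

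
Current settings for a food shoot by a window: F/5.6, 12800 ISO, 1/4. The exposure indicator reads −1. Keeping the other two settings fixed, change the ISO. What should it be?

Underexposed by 1 stop → need 1 stop brighter.
ISO: 12800 → 25600.

ISO 25600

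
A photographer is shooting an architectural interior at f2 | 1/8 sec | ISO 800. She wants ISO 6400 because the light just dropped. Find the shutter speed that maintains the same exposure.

1/60s

ISO: 800 → 1600 → 3200 → 6400 — 3 stops raised (brighter).
Need 3 stops darker from the shutter speed: 1/8 → 1/15 → 1/30 → 1/60.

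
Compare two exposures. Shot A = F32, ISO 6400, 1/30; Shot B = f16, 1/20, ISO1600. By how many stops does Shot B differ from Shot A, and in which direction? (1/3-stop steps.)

2/3 stop brighter

Aperture: f/32 → f/29 → f/25 → f/22 → f/20 → f/18 → f/16 — 2 stops wider (brighter).
Shutter speed: 1/30 → 1/25 → 1/20 — 2/3 stop slower (brighter).
ISO: 6400 → 5000 → 4000 → 3200 → 2500 → 2000 → 1600 — 2 stops dropped (darker).
Net: +2 +2/3 −2 = +2/3 stops.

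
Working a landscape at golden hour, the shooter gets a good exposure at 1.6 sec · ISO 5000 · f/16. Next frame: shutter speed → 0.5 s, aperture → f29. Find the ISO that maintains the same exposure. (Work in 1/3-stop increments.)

Shutter speed: 1.6 → 1.3 → 1 → 0.8 → 0.6 → 0.5 — 1 2/3 stops faster (darker).
Aperture: f/16 → f/18 → f/20 → f/22 → f/25 → f/29 — 1 2/3 stops smaller aperture (darker).
Net change so far: 3 1/3 stops darker. Offset with the ISO: 5000 → 6400 → 8000 → 10000 → 12800 → 16000 → 20000 → 25600 → 32000 → 40000 → 51200.

ISO 51200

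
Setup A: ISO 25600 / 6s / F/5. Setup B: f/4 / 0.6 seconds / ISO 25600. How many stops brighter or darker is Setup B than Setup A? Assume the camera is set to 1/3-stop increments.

2 2/3 stops darker

Aperture: f/5 → f/4.5 → f/4 — 2/3 stop opened up (brighter).
Shutter speed: 6 → 5 → 4 → 3.2 → 2.5 → 2 → 1.6 → 1.3 → 1 → 0.8 → 0.6 — 3 1/3 stops faster (darker).
ISO: unchanged.
Net: +2/3 −3 1/3 = −2 2/3 stops.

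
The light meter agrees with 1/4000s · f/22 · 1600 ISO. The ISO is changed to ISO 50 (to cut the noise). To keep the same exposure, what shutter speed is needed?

ISO: 1600 → 800 → 400 → 200 → 100 → 50 — 5 stops lower (darker).
Need 5 stops brighter from the shutter speed: 1/4000 → 1/2000 → 1/1000 → 1/500 → 1/250 → 1/125.

1/125s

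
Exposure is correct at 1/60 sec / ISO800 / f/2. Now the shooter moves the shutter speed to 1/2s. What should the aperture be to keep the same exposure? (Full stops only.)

f/11

Shutter speed: 1/60 → 1/30 → 1/15 → 1/8 → 1/4 → 1/2 — 5 stops slower (brighter).
Need 5 stops darker from the aperture: f/2 → f/2.8 → f/4 → f/5.6 → f/8 → f/11.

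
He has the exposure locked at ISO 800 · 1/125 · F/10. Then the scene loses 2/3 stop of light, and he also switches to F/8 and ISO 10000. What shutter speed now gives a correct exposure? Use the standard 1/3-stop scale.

1/1600s

Scene light: 2/3 stop darker.
Aperture: f/10 → f/9 → f/8 — 2/3 stop larger aperture (brighter).
ISO: 800 → 1000 → 1250 → 1600 → 2000 → 2500 → 3200 → 4000 → 5000 → 6400 → 8000 → 10000 — 3 2/3 stops raised (brighter).
Net so far: 3 2/3 stops brighter. Shutter speed: 1/125 → 1/160 → 1/200 → 1/250 → 1/320 → 1/400 → 1/500 → 1/640 → 1/800 → 1/1000 → 1/1250 → 1/1600.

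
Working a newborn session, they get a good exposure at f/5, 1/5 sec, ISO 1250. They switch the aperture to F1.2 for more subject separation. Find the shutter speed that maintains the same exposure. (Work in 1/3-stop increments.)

Aperture: f/5 → f/4.5 → f/4 → f/3.5 → f/3.2 → f/2.8 → f/2.5 → f/2.2 → f/2 → f/1.8 → f/1.6 → f/1.4 → f/1.2 — 4 stops wider (brighter).
Need 4 stops darker from the shutter speed: 1/5 → 1/6 → 1/8 → 1/10 → 1/13 → 1/15 → 1/20 → 1/25 → 1/30 → 1/40 → 1/50 → 1/60 → 1/80.

1/80s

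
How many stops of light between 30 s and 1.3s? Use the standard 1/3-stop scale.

4 2/3 stops

30 → 25 → 20 → 15 → 13 → 10 → 8 → 6 → 5 → 4 → 3.2 → 2.5 → 2 → 1.6 → 1.3 — count the steps: 14 third-stops = 4 2/3 stops.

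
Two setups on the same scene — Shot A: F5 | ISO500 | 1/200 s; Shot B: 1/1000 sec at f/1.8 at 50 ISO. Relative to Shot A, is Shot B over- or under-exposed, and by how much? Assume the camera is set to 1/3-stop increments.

2 2/3 stops darker

Aperture: f/5 → f/4.5 → f/4 → f/3.5 → f/3.2 → f/2.8 → f/2.5 → f/2.2 → f/2 → f/1.8 — 3 stops opened up (brighter).
Shutter speed: 1/200 → 1/250 → 1/320 → 1/400 → 1/500 → 1/640 → 1/800 → 1/1000 — 2 1/3 stops shorter (darker).
ISO: 500 → 400 → 320 → 250 → 200 → 160 → 125 → 100 → 80 → 64 → 50 — 3 1/3 stops lower (darker).
Net: +3 −2 1/3 −3 1/3 = −2 2/3 stops.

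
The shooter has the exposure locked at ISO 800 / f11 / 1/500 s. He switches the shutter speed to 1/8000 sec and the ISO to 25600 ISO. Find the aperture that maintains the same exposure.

Shutter speed: 1/500 → 1/1000 → 1/2000 → 1/4000 → 1/8000 — 4 stops faster (darker).
ISO: 800 → 1600 → 3200 → 6400 → 12800 → 25600 — 5 stops higher (brighter).
Net change so far: 1 stop brighter. Offset with the aperture: f/11 → f/16.

f/16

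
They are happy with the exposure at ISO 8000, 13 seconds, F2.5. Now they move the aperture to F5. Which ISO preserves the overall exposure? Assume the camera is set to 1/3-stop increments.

ISO 32000

Aperture: f/2.5 → f/2.8 → f/3.2 → f/3.5 → f/4 → f/4.5 → f/5 — 2 stops smaller aperture (darker).
Need 2 stops brighter from the ISO: 8000 → 10000 → 12800 → 16000 → 20000 → 25600 → 32000.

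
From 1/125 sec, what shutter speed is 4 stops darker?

1/2000s

Shutter speed: 1/125 → 1/250 → 1/500 → 1/1000 → 1/2000 — 4 stops shorter (darker).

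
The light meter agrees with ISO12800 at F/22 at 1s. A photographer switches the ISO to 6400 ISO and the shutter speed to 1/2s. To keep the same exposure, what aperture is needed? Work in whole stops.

f/11

ISO: 12800 → 6400 — 1 stop lower (darker).
Shutter speed: 1 → 1/2 — 1 stop shorter (darker).
Net change so far: 2 stops darker. Offset with the aperture: f/22 → f/16 → f/11.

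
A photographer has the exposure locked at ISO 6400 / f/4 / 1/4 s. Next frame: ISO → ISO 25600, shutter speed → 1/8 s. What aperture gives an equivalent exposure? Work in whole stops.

f/5.6

ISO: 6400 → 12800 → 25600 — 2 stops raised (brighter).
Shutter speed: 1/4 → 1/8 — 1 stop shorter (darker).
Net change so far: 1 stop brighter. Offset with the aperture: f/4 → f/5.6.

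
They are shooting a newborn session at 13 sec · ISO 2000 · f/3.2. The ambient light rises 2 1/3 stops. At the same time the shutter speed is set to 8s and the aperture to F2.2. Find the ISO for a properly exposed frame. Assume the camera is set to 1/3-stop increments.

Scene light: 2 1/3 stops brighter.
Shutter speed: 13 → 10 → 8 — 2/3 stop faster (darker).
Aperture: f/3.2 → f/2.8 → f/2.5 → f/2.2 — 1 stop wider (brighter).
Net so far: 2 2/3 stops brighter. ISO: 2000 → 1600 → 1250 → 1000 → 800 → 640 → 500 → 400 → 320.

ISO 320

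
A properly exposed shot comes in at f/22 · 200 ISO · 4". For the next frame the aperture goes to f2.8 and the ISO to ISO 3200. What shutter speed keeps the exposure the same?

Aperture: f/22 → f/16 → f/11 → f/8 → f/5.6 → f/4 → f/2.8 — 6 stops larger aperture (brighter).
ISO: 200 → 400 → 800 → 1600 → 3200 — 4 stops raised (brighter).
Net change so far: 10 stops brighter. Offset with the shutter speed: 4 → 2 → 1 → 1/2 → 1/4 → 1/8 → 1/15 → 1/30 → 1/60 → 1/125 → 1/250.

1/250s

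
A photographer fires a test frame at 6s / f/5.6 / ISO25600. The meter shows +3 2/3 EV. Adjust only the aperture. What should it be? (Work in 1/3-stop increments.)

f/20

Overexposed by 3 2/3 stops → need 3 2/3 stops darker.
Aperture: f/5.6 → f/6.3 → f/7.1 → f/8 → f/9 → f/10 → f/11 → f/13 → f/14 → f/16 → f/18 → f/20.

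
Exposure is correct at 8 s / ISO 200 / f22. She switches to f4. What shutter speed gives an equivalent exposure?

1/4s

Aperture: f/22 → f/16 → f/11 → f/8 → f/5.6 → f/4 — 5 stops wider (brighter).
Need 5 stops darker from the shutter speed: 8 → 4 → 2 → 1 → 1/2 → 1/4.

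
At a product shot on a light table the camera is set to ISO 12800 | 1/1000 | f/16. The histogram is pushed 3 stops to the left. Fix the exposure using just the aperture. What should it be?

f/5.6

Underexposed by 3 stops → need 3 stops brighter.
Aperture: f/16 → f/11 → f/8 → f/5.6.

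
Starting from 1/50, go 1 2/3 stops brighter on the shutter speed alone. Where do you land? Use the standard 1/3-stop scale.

1/15s

Shutter speed: 1/50 → 1/40 → 1/30 → 1/25 → 1/20 → 1/15 — 1 2/3 stops slower (brighter).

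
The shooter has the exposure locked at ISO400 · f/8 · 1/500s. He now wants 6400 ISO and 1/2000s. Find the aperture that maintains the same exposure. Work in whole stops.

ISO: 400 → 800 → 1600 → 3200 → 6400 — 4 stops higher (brighter).
Shutter speed: 1/500 → 1/1000 → 1/2000 — 2 stops shorter (darker).
Net change so far: 2 stops brighter. Offset with the aperture: f/8 → f/11 → f/16.

f/16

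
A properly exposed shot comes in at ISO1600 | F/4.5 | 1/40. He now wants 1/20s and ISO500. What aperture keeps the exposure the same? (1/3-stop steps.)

Shutter speed: 1/40 → 1/30 → 1/25 → 1/20 — 1 stop slower (brighter).
ISO: 1600 → 1250 → 1000 → 800 → 640 → 500 — 1 2/3 stops dropped (darker).
Net change so far: 2/3 stop darker. Offset with the aperture: f/4.5 → f/4 → f/3.5.

f/3.5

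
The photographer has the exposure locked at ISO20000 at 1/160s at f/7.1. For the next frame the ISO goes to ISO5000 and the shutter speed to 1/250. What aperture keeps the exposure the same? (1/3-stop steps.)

ISO: 20000 → 16000 → 12800 → 10000 → 8000 → 6400 → 5000 — 2 stops dropped (darker).
Shutter speed: 1/160 → 1/200 → 1/250 — 2/3 stop faster (darker).
Net change so far: 2 2/3 stops darker. Offset with the aperture: f/7.1 → f/6.3 → f/5.6 → f/5 → f/4.5 → f/4 → f/3.5 → f/3.2 → f/2.8.

f/2.8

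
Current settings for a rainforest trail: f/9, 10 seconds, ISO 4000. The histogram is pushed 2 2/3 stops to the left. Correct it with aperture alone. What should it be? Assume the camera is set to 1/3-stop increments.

f/3.5

Underexposed by 2 2/3 stops → need 2 2/3 stops brighter.
Aperture: f/9 → f/8 → f/7.1 → f/6.3 → f/5.6 → f/5 → f/4.5 → f/4 → f/3.5.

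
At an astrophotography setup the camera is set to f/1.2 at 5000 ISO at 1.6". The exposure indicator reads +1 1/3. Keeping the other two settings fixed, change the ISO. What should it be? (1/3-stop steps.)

Overexposed by 1 1/3 stops → need 1 1/3 stops darker.
ISO: 5000 → 4000 → 3200 → 2500 → 2000.

ISO 2000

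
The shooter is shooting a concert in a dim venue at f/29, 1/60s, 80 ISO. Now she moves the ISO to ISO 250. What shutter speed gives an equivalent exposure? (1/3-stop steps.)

ISO: 80 → 100 → 125 → 160 → 200 → 250 — 1 2/3 stops higher (brighter).
Need 1 2/3 stops darker from the shutter speed: 1/60 → 1/80 → 1/100 → 1/125 → 1/160 → 1/200.

1/200s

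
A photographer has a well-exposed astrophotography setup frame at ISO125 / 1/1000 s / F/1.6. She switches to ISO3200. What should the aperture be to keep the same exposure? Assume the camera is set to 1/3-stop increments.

ISO: 125 → 160 → 200 → 250 → 320 → 400 → 500 → 640 → 800 → 1000 → 1250 → 1600 → 2000 → 2500 → 3200 — 4 2/3 stops raised (brighter).
Need 4 2/3 stops darker from the aperture: f/1.6 → f/1.8 → f/2 → f/2.2 → f/2.5 → f/2.8 → f/3.2 → f/3.5 → f/4 → f/4.5 → f/5 → f/5.6 → f/6.3 → f/7.1 → f/8.

f/8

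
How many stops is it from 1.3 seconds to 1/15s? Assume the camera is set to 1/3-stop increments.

4 1/3 stops

1.3 → 1 → 0.8 → 0.6 → 0.5 → 0.4 → 0.3 → 1/4 → 1/5 → 1/6 → 1/8 → 1/10 → 1/13 → 1/15 — count the steps: 13 third-stops = 4 1/3 stops.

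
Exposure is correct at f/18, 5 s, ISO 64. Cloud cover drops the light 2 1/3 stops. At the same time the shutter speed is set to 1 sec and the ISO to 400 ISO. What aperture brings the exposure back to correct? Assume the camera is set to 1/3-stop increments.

Scene light: 2 1/3 stops darker.
Shutter speed: 5 → 4 → 3.2 → 2.5 → 2 → 1.6 → 1.3 → 1 — 2 1/3 stops faster (darker).
ISO: 64 → 80 → 100 → 125 → 160 → 200 → 250 → 320 → 400 — 2 2/3 stops higher (brighter).
Net so far: 2 stops darker. Aperture: f/18 → f/16 → f/14 → f/13 → f/11 → f/10 → f/9.

f/9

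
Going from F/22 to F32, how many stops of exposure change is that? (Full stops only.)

f/22 → f/32 — count the steps: 1 stop.

1 stop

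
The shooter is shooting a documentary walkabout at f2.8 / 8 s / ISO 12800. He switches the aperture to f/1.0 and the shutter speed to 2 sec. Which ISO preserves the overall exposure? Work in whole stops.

ISO 6400

Aperture: f/2.8 → f/2 → f/1.4 → f/1.0 — 3 stops opened up (brighter).
Shutter speed: 8 → 4 → 2 — 2 stops faster (darker).
Net change so far: 1 stop brighter. Offset with the ISO: 12800 → 6400.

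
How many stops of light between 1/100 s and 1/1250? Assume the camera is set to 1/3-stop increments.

1/100 → 1/125 → 1/160 → 1/200 → 1/250 → 1/320 → 1/400 → 1/500 → 1/640 → 1/800 → 1/1000 → 1/1250 — count the steps: 11 third-stops = 3 2/3 stops.

3 2/3 stops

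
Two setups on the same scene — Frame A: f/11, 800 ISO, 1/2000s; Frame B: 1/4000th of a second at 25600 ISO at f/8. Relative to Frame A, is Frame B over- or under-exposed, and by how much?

Aperture: f/11 → f/8 — 1 stop opened up (brighter).
Shutter speed: 1/2000 → 1/4000 — 1 stop shorter (darker).
ISO: 800 → 1600 → 3200 → 6400 → 12800 → 25600 — 5 stops raised (brighter).
Net: +1 −1 +5 = +5 stops.

5 stops brighter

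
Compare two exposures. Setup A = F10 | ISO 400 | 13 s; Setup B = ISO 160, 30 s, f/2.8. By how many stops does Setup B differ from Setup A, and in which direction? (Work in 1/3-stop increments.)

3 2/3 stops brighter

Aperture: f/10 → f/9 → f/8 → f/7.1 → f/6.3 → f/5.6 → f/5 → f/4.5 → f/4 → f/3.5 → f/3.2 → f/2.8 — 3 2/3 stops wider (brighter).
Shutter speed: 13 → 15 → 20 → 25 → 30 — 1 1/3 stops slower (brighter).
ISO: 400 → 320 → 250 → 200 → 160 — 1 1/3 stops dropped (darker).
Net: +3 2/3 +1 1/3 −1 1/3 = +3 2/3 stops.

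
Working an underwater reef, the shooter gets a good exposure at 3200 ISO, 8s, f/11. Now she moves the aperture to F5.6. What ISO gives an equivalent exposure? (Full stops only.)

Aperture: f/11 → f/8 → f/5.6 — 2 stops larger aperture (brighter).
Need 2 stops darker from the ISO: 3200 → 1600 → 800.

ISO 800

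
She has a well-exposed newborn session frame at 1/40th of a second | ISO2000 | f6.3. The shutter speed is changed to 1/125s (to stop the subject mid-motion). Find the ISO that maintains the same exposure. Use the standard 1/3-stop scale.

ISO 6400

Shutter speed: 1/40 → 1/50 → 1/60 → 1/80 → 1/100 → 1/125 — 1 2/3 stops shorter (darker).
Need 1 2/3 stops brighter from the ISO: 2000 → 2500 → 3200 → 4000 → 5000 → 6400.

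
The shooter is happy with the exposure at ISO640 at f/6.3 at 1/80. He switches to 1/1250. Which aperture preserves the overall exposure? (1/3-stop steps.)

Shutter speed: 1/80 → 1/100 → 1/125 → 1/160 → 1/200 → 1/250 → 1/320 → 1/400 → 1/500 → 1/640 → 1/800 → 1/1000 → 1/1250 — 4 stops shorter (darker).
Need 4 stops brighter from the aperture: f/6.3 → f/5.6 → f/5 → f/4.5 → f/4 → f/3.5 → f/3.2 → f/2.8 → f/2.5 → f/2.2 → f/2 → f/1.8 → f/1.6.

f/1.6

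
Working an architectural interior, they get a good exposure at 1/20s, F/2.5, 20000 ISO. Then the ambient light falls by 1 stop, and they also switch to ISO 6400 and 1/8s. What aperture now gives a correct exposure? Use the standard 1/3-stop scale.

Scene light: 1 stop darker.
ISO: 20000 → 16000 → 12800 → 10000 → 8000 → 6400 — 1 2/3 stops lower (darker).
Shutter speed: 1/20 → 1/15 → 1/13 → 1/10 → 1/8 — 1 1/3 stops longer (brighter).
Net so far: 1 1/3 stops darker. Aperture: f/2.5 → f/2.2 → f/2 → f/1.8 → f/1.6.

f/1.6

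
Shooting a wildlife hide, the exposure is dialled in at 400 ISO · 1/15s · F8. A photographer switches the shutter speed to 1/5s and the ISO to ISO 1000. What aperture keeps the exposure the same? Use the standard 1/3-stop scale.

Shutter speed: 1/15 → 1/13 → 1/10 → 1/8 → 1/6 → 1/5 — 1 2/3 stops longer (brighter).
ISO: 400 → 500 → 640 → 800 → 1000 — 1 1/3 stops raised (brighter).
Net change so far: 3 stops brighter. Offset with the aperture: f/8 → f/9 → f/10 → f/11 → f/13 → f/14 → f/16 → f/18 → f/20 → f/22.

f/22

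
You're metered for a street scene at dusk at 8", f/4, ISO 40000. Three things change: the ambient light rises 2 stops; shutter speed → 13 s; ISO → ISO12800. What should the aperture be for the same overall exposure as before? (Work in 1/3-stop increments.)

Scene light: 2 stops brighter.
Shutter speed: 8 → 10 → 13 — 2/3 stop longer (brighter).
ISO: 40000 → 32000 → 25600 → 20000 → 16000 → 12800 — 1 2/3 stops dropped (darker).
Net so far: 1 stop brighter. Aperture: f/4 → f/4.5 → f/5 → f/5.6.

f/5.6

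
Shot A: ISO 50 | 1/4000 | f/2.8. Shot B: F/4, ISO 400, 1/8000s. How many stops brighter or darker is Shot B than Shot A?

1 stop brighter

Aperture: f/2.8 → f/4 — 1 stop smaller aperture (darker).
Shutter speed: 1/4000 → 1/8000 — 1 stop shorter (darker).
ISO: 50 → 100 → 200 → 400 — 3 stops higher (brighter).
Net: −1 −1 +3 = +1 stop.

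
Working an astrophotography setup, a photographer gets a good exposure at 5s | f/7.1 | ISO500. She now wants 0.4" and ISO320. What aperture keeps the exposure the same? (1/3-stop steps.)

Shutter speed: 5 → 4 → 3.2 → 2.5 → 2 → 1.6 → 1.3 → 1 → 0.8 → 0.6 → 0.5 → 0.4 — 3 2/3 stops shorter (darker).
ISO: 500 → 400 → 320 — 2/3 stop lower (darker).
Net change so far: 4 1/3 stops darker. Offset with the aperture: f/7.1 → f/6.3 → f/5.6 → f/5 → f/4.5 → f/4 → f/3.5 → f/3.2 → f/2.8 → f/2.5 → f/2.2 → f/2 → f/1.8 → f/1.6.

f/1.6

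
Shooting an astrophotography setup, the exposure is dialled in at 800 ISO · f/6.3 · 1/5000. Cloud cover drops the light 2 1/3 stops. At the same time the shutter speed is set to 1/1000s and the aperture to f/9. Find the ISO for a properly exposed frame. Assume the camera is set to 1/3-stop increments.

Scene light: 2 1/3 stops darker.
Shutter speed: 1/5000 → 1/4000 → 1/3200 → 1/2500 → 1/2000 → 1/1600 → 1/1250 → 1/1000 — 2 1/3 stops longer (brighter).
Aperture: f/6.3 → f/7.1 → f/8 → f/9 — 1 stop narrower (darker).
Net so far: 1 stop darker. ISO: 800 → 1000 → 1250 → 1600.

ISO 1600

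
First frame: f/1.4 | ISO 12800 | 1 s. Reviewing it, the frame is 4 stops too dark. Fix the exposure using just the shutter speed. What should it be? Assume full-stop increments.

15 s

Underexposed by 4 stops → need 4 stops brighter.
Shutter speed: 1 → 2 → 4 → 8 → 15.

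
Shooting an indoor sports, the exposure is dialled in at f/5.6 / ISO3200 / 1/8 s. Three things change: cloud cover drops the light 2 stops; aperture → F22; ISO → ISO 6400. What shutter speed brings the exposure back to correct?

Scene light: 2 stops darker.
Aperture: f/5.6 → f/8 → f/11 → f/16 → f/22 — 4 stops smaller aperture (darker).
ISO: 3200 → 6400 — 1 stop higher (brighter).
Net so far: 5 stops darker. Shutter speed: 1/8 → 1/4 → 1/2 → 1 → 2 → 4.

4 s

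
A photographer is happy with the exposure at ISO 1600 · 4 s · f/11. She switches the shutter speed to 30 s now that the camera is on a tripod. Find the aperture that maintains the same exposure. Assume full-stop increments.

Shutter speed: 4 → 8 → 15 → 30 — 3 stops longer (brighter).
Need 3 stops darker from the aperture: f/11 → f/16 → f/22 → f/32.

f/32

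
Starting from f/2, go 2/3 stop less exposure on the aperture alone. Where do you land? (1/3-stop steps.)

Aperture: f/2 → f/2.2 → f/2.5 — 2/3 stop narrower (darker).

f/2.5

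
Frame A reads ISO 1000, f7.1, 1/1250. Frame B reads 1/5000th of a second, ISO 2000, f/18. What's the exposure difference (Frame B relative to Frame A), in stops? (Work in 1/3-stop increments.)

3 2/3 stops darker

Aperture: f/7.1 → f/8 → f/9 → f/10 → f/11 → f/13 → f/14 → f/16 → f/18 — 2 2/3 stops smaller aperture (darker).
Shutter speed: 1/1250 → 1/1600 → 1/2000 → 1/2500 → 1/3200 → 1/4000 → 1/5000 — 2 stops faster (darker).
ISO: 1000 → 1250 → 1600 → 2000 — 1 stop raised (brighter).
Net: −2 2/3 −2 +1 = −3 2/3 stops.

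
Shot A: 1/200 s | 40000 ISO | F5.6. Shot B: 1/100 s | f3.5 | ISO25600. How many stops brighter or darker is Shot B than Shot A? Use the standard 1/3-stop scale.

Aperture: f/5.6 → f/5 → f/4.5 → f/4 → f/3.5 — 1 1/3 stops opened up (brighter).
Shutter speed: 1/200 → 1/160 → 1/125 → 1/100 — 1 stop slower (brighter).
ISO: 40000 → 32000 → 25600 — 2/3 stop dropped (darker).
Net: +1 1/3 +1 −2/3 = +1 2/3 stops.

1 2/3 stops brighter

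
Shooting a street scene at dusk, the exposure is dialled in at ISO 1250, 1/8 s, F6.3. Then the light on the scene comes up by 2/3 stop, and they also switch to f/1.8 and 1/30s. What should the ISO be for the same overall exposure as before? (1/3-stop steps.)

ISO 250

Scene light: 2/3 stop brighter.
Aperture: f/6.3 → f/5.6 → f/5 → f/4.5 → f/4 → f/3.5 → f/3.2 → f/2.8 → f/2.5 → f/2.2 → f/2 → f/1.8 — 3 2/3 stops wider (brighter).
Shutter speed: 1/8 → 1/10 → 1/13 → 1/15 → 1/20 → 1/25 → 1/30 — 2 stops faster (darker).
Net so far: 2 1/3 stops brighter. ISO: 1250 → 1000 → 800 → 640 → 500 → 400 → 320 → 250.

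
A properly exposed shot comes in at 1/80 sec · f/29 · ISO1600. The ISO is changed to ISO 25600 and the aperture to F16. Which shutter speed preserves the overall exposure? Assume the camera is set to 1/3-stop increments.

ISO: 1600 → 2000 → 2500 → 3200 → 4000 → 5000 → 6400 → 8000 → 10000 → 12800 → 16000 → 20000 → 25600 — 4 stops higher (brighter).
Aperture: f/29 → f/25 → f/22 → f/20 → f/18 → f/16 — 1 2/3 stops larger aperture (brighter).
Net change so far: 5 2/3 stops brighter. Offset with the shutter speed: 1/80 → 1/100 → 1/125 → 1/160 → 1/200 → 1/250 → 1/320 → 1/400 → 1/500 → 1/640 → 1/800 → 1/1000 → 1/1250 → 1/1600 → 1/2000 → 1/2500 → 1/3200 → 1/4000.

1/4000s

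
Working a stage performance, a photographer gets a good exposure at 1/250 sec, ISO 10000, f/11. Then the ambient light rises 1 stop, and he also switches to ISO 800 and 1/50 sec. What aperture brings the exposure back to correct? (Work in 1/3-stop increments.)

Scene light: 1 stop brighter.
ISO: 10000 → 8000 → 6400 → 5000 → 4000 → 3200 → 2500 → 2000 → 1600 → 1250 → 1000 → 800 — 3 2/3 stops dropped (darker).
Shutter speed: 1/250 → 1/200 → 1/160 → 1/125 → 1/100 → 1/80 → 1/60 → 1/50 — 2 1/3 stops slower (brighter).
Net so far: 1/3 stop darker. Aperture: f/11 → f/10.

f/10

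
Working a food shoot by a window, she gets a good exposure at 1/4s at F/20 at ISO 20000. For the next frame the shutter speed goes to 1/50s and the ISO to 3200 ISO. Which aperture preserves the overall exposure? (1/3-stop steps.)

f/2.2

Shutter speed: 1/4 → 1/5 → 1/6 → 1/8 → 1/10 → 1/13 → 1/15 → 1/20 → 1/25 → 1/30 → 1/40 → 1/50 — 3 2/3 stops shorter (darker).
ISO: 20000 → 16000 → 12800 → 10000 → 8000 → 6400 → 5000 → 4000 → 3200 — 2 2/3 stops lower (darker).
Net change so far: 6 1/3 stops darker. Offset with the aperture: f/20 → f/18 → f/16 → f/14 → f/13 → f/11 → f/10 → f/9 → f/8 → f/7.1 → f/6.3 → f/5.6 → f/5 → f/4.5 → f/4 → f/3.5 → f/3.2 → f/2.8 → f/2.5 → f/2.2.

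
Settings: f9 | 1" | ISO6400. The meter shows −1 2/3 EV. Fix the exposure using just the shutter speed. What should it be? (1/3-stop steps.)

Underexposed by 1 2/3 stops → need 1 2/3 stops brighter.
Shutter speed: 1 → 1.3 → 1.6 → 2 → 2.5 → 3.2.

3.2 s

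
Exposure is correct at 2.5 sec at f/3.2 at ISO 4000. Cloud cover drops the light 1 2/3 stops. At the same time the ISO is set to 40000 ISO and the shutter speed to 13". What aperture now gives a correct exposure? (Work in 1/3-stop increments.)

f/13

Scene light: 1 2/3 stops darker.
ISO: 4000 → 5000 → 6400 → 8000 → 10000 → 12800 → 16000 → 20000 → 25600 → 32000 → 40000 — 3 1/3 stops raised (brighter).
Shutter speed: 2.5 → 3.2 → 4 → 5 → 6 → 8 → 10 → 13 — 2 1/3 stops longer (brighter).
Net so far: 4 stops brighter. Aperture: f/3.2 → f/3.5 → f/4 → f/4.5 → f/5 → f/5.6 → f/6.3 → f/7.1 → f/8 → f/9 → f/10 → f/11 → f/13.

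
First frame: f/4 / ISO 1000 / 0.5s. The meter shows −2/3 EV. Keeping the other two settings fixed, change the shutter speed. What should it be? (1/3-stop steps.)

Underexposed by 2/3 stop → need 2/3 stop brighter.
Shutter speed: 0.5 → 0.6 → 0.8.

0.8 s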